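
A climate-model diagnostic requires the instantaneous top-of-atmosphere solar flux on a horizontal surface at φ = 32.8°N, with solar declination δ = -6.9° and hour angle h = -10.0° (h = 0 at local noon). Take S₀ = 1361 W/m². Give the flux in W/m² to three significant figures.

cos θ_z = sin φ sin δ + cos φ cos δ cos h = -0.065079 + 0.821801 = 0.756722.
Flux = S₀ · cos θ_z = 1361 × 0.756722 = 1030 W/m².

1.03e+03 W/m²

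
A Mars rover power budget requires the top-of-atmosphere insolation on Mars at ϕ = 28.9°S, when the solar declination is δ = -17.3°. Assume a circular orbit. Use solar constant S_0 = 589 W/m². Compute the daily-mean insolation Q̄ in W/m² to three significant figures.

cos h₀ = −tan(-28.9°) tan(-17.300°) = -0.1719, h₀ = 1.7436 rad.
Bracket: h₀ sin ϕ sin δ + cos ϕ cos δ sin h₀ = 1.7436×-0.48328×-0.29737 + 0.87546×0.95476×0.98511 = 0.250578 + 0.823408 = 1.073986.
Q̄ = (S_0/π) × [bracket] = (589/π) × 1.073986 = 201.4 W/m².

Q̄ ≈ 201 W/m²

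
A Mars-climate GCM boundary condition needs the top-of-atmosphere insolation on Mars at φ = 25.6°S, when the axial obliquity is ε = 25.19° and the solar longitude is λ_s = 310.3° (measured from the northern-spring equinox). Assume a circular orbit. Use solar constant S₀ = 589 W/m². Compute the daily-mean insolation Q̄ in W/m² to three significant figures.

Q̄ ≈ 203 W/m²

Solar declination: sin δ = sin ε · sin λ_s = sin 25.19° × sin 310.3° = -0.32461, so δ = -18.942°.
cos H₀ = −tan(-25.6°) tan(-18.942°) = -0.1644, H₀ = 1.7360 rad.
Bracket: H₀ sin φ sin δ + cos φ cos δ sin H₀ = 1.7360×-0.43209×-0.32461 + 0.90183×0.94585×0.98639 = 0.243493 + 0.841387 = 1.084880.
Q̄ = (S₀/π) × [bracket] = (589/π) × 1.084880 = 203.4 W/m².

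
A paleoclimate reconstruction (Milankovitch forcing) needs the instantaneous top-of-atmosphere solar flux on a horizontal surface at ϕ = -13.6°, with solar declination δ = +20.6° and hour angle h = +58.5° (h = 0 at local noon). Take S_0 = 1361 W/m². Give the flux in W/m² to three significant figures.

cos θ_z = sin ϕ sin δ + cos ϕ cos δ cos h = -0.082733 + 0.475376 = 0.392643.
Flux = S_0 · cos θ_z = 1361 × 0.392643 = 534.4 W/m².

534 W/m²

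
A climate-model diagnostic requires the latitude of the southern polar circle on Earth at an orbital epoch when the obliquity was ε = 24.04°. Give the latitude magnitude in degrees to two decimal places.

65.96°

The polar circle is the lowest latitude that experiences at least one full rotation of continuous darkness at the northern-summer solstice; it lies at |ϕ| = 90° − ε = 90° − 24.04° = 65.96°.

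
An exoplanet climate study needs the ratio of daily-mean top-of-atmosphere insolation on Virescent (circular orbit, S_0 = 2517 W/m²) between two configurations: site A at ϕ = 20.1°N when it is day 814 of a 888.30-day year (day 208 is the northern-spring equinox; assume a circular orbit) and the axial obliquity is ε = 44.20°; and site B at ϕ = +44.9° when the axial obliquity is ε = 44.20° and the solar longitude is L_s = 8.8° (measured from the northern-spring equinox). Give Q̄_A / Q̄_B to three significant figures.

— Configuration A (ϕ=+20.1°):
Solar longitude: L_s = 360° × (814 − 208)/888.30 = 245.593°.
sin δ = sin 44.20° × sin 245.593° = -0.63486, so δ = -39.410°.
cos h₀ = −tan(+20.1°) tan(-39.410°) = 0.3007, h₀ = 1.2654 rad.
Bracket: h₀ sin ϕ sin δ + cos ϕ cos δ sin h₀ = 1.2654×0.34366×-0.63486 + 0.93909×0.77263×0.95372 = -0.276080 + 0.691990 = 0.415910.
Q̄ = (S_0/π) × [bracket] = (2517/π) × 0.415910 = 333.22 W/m².
— Configuration B (ϕ=+44.9°):
Solar declination: sin δ = sin ε · sin L_s = sin 44.20° × sin 8.8° = 0.10666, so δ = +6.123°.
cos h₀ = −tan(+44.9°) tan(+6.123°) = -0.1069, h₀ = 1.6779 rad.
Bracket: h₀ sin ϕ sin δ + cos ϕ cos δ sin h₀ = 1.6779×0.70587×0.10666 + 0.70834×0.99430×0.99427 = 0.126326 + 0.700267 = 0.826593.
Q̄ = (S_0/π) × [bracket] = (2517/π) × 0.826593 = 662.25 W/m².
Ratio Q̄_A / Q̄_B = 333.22 / 662.25 = 0.5032.

Q̄_A / Q̄_B ≈ 0.503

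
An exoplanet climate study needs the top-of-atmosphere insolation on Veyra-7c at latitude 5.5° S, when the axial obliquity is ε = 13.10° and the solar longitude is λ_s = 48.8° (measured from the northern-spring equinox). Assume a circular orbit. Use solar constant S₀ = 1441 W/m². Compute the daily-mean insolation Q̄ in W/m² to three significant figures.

Solar declination: sin δ = sin ε · sin λ_s = sin 13.10° × sin 48.8° = 0.17054, so δ = +9.819°.
cos H₀ = −tan(-5.5°) tan(+9.819°) = 0.0167, H₀ = 1.5541 rad.
Bracket: H₀ sin φ sin δ + cos φ cos δ sin H₀ = 1.5541×-0.09585×0.17054 + 0.99540×0.98535×0.99986 = -0.025404 + 0.980680 = 0.955276.
Q̄ = (S₀/π) × [bracket] = (1441/π) × 0.955276 = 438.2 W/m².

Q̄ ≈ 438 W/m²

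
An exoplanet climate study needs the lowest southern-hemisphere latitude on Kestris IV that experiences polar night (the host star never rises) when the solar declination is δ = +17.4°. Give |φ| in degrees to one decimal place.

Polar night requires cos H₀ = −tan φ tan δ ≥ 1, i.e. tan φ tan δ ≤ −1.
The boundary is |tan φ| · |tan δ| = 1, so |φ| = 90° − |δ| = 90° − 17.4° = 72.6° in the southern hemisphere.

|φ| = 72.6°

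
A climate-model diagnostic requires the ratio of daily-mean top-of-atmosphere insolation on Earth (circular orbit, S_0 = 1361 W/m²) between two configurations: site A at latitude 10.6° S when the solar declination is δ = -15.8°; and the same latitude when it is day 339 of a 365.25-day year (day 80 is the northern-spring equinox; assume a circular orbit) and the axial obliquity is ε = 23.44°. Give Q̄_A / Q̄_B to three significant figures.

Q̄_A / Q̄_B ≈ 1.00

— Configuration A (ϕ=-10.6°):
cos h₀ = −tan(-10.6°) tan(-15.800°) = -0.0530, h₀ = 1.6238 rad.
Bracket: h₀ sin ϕ sin δ + cos ϕ cos δ sin h₀ = 1.6238×-0.18395×-0.27228 + 0.98294×0.96222×0.99860 = 0.081329 + 0.944480 = 1.025809.
Q̄ = (S_0/π) × [bracket] = (1361/π) × 1.025809 = 444.40 W/m².
— Configuration B (ϕ=-10.6°):
Solar longitude: L_s = 360° × (339 − 80)/365.25 = 255.277°.
sin δ = sin 23.44° × sin 255.277° = -0.38473, so δ = -22.627°.
cos h₀ = −tan(-10.6°) tan(-22.627°) = -0.0780, h₀ = 1.6489 rad.
Bracket: h₀ sin ϕ sin δ + cos ϕ cos δ sin h₀ = 1.6489×-0.18395×-0.38473 + 0.98294×0.92303×0.99695 = 0.116694 + 0.904516 = 1.021210.
Q̄ = (S_0/π) × [bracket] = (1361/π) × 1.021210 = 442.41 W/m².
Ratio Q̄_A / Q̄_B = 444.40 / 442.41 = 1.004.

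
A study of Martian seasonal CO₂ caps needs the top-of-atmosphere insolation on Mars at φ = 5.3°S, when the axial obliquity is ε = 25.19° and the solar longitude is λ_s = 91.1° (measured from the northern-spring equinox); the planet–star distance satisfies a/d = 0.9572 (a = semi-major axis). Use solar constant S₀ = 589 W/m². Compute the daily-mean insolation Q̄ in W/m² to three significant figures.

Q̄ ≈ 144 W/m²

Solar declination: sin δ = sin ε · sin λ_s = sin 25.19° × sin 91.1° = 0.42554, so δ = +25.185°.
cos H₀ = −tan(-5.3°) tan(+25.185°) = 0.0436, H₀ = 1.5272 rad.
Bracket: H₀ sin φ sin δ + cos φ cos δ sin H₀ = 1.5272×-0.09237×0.42554 + 0.99572×0.90494×0.99905 = -0.060030 + 0.900211 = 0.840181.
Inverse-square distance factor (a/d)² = 0.9572² = 0.916232.
Q̄ = (S₀/π) × 0.916232 × [bracket] = (589/π) × 0.916232 × 0.840181 = 144.3 W/m².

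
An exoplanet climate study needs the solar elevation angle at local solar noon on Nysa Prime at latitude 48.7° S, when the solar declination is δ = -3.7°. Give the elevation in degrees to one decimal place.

At local noon the hour angle is zero, so the zenith angle equals |ϕ − δ| = |-48.7° − (-3.700°)| = 45.000°.
Elevation = 90° − 45.000° = 45.0°.

45.0°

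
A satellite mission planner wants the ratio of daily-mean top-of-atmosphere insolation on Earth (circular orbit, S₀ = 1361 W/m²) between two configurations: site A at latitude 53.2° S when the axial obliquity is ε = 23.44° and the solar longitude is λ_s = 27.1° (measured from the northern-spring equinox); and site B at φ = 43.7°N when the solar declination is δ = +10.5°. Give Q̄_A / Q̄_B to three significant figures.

— Configuration A (φ=-53.2°):
Solar declination: sin δ = sin ε · sin λ_s = sin 23.44° × sin 27.1° = 0.18121, so δ = +10.440°.
cos H₀ = −tan(-53.2°) tan(+10.440°) = 0.2463, H₀ = 1.3219 rad.
Bracket: H₀ sin φ sin δ + cos φ cos δ sin H₀ = 1.3219×-0.80073×0.18121 + 0.59902×0.98344×0.96919 = -0.191808 + 0.570950 = 0.379142.
Q̄ = (S₀/π) × [bracket] = (1361/π) × 0.379142 = 164.25 W/m².
— Configuration B (φ=+43.7°):
cos H₀ = −tan(+43.7°) tan(+10.500°) = -0.1771, H₀ = 1.7488 rad.
Bracket: H₀ sin φ sin δ + cos φ cos δ sin H₀ = 1.7488×0.69088×0.18224 + 0.72297×0.98325×0.98419 = 0.220184 + 0.699622 = 0.919806.
Q̄ = (S₀/π) × [bracket] = (1361/π) × 0.919806 = 398.48 W/m².
Ratio Q̄_A / Q̄_B = 164.25 / 398.48 = 0.4122.

Q̄_A / Q̄_B ≈ 0.412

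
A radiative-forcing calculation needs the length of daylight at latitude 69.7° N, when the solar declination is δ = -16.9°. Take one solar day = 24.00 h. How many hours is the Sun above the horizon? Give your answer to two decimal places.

cos H₀ = −tan φ · tan δ = −tan(+69.7°) × tan(-16.900°) = 0.8213, so H₀ = 0.6070 rad = 34.78°.
Daylight = 2H₀/(2π) × 24.00 h = (0.6070/π) × 24.00 = 4.64 h.

4.64 h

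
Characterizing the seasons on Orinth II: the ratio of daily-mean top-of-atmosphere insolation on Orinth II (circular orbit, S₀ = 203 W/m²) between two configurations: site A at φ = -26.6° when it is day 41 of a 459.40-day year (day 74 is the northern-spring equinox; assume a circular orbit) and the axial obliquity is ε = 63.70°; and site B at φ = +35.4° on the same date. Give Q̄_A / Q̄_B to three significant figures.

— Configuration A (φ=-26.6°):
Solar longitude: λ_s = 360° × (41 − 74)/459.40 = -25.860°, i.e. -25.860° + 360° = 334.140°.
sin δ = sin 63.70° × sin 334.140° = -0.39102, so δ = -23.018°.
cos H₀ = −tan(-26.6°) tan(-23.018°) = -0.2127, H₀ = 1.7852 rad.
Bracket: H₀ sin φ sin δ + cos φ cos δ sin H₀ = 1.7852×-0.44776×-0.39102 + 0.89415×0.92038×0.97711 = 0.312558 + 0.804120 = 1.116678.
Q̄ = (S₀/π) × [bracket] = (203/π) × 1.116678 = 72.156 W/m².
— Configuration B (φ=+35.4°):
cos H₀ = −tan(+35.4°) tan(-23.018°) = 0.3019, H₀ = 1.2641 rad.
Bracket: H₀ sin φ sin δ + cos φ cos δ sin H₀ = 1.2641×0.57928×-0.39102 + 0.81513×0.92038×0.95333 = -0.286331 + 0.715216 = 0.428885.
Q̄ = (S₀/π) × [bracket] = (203/π) × 0.428885 = 27.713 W/m².
Ratio Q̄_A / Q̄_B = 72.156 / 27.713 = 2.604.

Q̄_A / Q̄_B ≈ 2.60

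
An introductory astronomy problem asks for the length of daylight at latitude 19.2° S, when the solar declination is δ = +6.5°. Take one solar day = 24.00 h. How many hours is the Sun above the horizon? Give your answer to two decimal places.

11.70 h

cos H₀ = −tan φ · tan δ = −tan(-19.2°) × tan(+6.500°) = 0.0397, so H₀ = 1.5311 rad = 87.73°.
Daylight = 2H₀/(2π) × 24.00 h = (1.5311/π) × 24.00 = 11.70 h.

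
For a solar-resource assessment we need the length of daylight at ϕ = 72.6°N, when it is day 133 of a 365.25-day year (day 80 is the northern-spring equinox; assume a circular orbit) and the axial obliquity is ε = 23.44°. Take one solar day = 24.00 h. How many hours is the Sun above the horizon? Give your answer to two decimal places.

Solar longitude: L_s = 360° × (133 − 80)/365.25 = 52.238°.
sin δ = sin 23.44° × sin 52.238° = 0.31448, so δ = +18.329°.
Sunrise equation: cos h₀ = −tan ϕ · tan δ = -1.0571 ≤ −1, so the Sun never sets (polar day) and h₀ = π.
Daylight = 2h₀/(2π) × 24.00 h = (3.1416/π) × 24.00 = 24.00 h.

24.00 h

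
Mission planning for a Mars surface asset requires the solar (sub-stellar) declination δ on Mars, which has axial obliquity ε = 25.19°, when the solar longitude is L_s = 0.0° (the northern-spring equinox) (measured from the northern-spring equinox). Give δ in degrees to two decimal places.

sin δ = sin ε · sin L_s = sin 25.19° × sin 0.0° = 0.000000.
δ = arcsin(0.000000) = +0.00°.

δ = +0.00°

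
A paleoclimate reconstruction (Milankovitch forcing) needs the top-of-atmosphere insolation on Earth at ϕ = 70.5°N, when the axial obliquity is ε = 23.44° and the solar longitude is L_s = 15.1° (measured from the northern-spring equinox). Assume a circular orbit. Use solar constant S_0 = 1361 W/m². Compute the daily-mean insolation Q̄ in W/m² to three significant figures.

Q̄ ≈ 217 W/m²

Solar declination: sin δ = sin ε · sin L_s = sin 23.44° × sin 15.1° = 0.10363, so δ = +5.948°.
cos h₀ = −tan(+70.5°) tan(+5.948°) = -0.2942, h₀ = 1.8694 rad.
Bracket: h₀ sin ϕ sin δ + cos ϕ cos δ sin h₀ = 1.8694×0.94264×0.10363 + 0.33381×0.99462×0.95574 = 0.182614 + 0.317319 = 0.499933.
Q̄ = (S_0/π) × [bracket] = (1361/π) × 0.499933 = 216.6 W/m².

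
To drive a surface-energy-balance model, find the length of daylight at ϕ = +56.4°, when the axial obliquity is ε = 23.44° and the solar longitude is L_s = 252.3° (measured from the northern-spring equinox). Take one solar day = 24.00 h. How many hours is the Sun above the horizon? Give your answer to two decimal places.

Solar declination: sin δ = sin ε · sin L_s = sin 23.44° × sin 252.3° = -0.37896, so δ = -22.269°.
cos h₀ = −tan ϕ · tan δ = −tan(+56.4°) × tan(-22.269°) = 0.6163, so h₀ = 0.9067 rad = 51.95°.
Daylight = 2h₀/(2π) × 24.00 h = (0.9067/π) × 24.00 = 6.93 h.

6.93 h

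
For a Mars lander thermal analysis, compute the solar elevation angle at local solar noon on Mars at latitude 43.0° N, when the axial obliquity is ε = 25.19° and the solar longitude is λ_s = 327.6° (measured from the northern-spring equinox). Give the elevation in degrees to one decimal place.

33.8°

Solar declination: sin δ = sin ε · sin λ_s = sin 25.19° × sin 327.6° = -0.22806, so δ = -13.183°.
At local noon the hour angle is zero, so the zenith angle equals |φ − δ| = |+43.0° − (-13.183°)| = 56.183°.
Elevation = 90° − 56.183° = 33.8°.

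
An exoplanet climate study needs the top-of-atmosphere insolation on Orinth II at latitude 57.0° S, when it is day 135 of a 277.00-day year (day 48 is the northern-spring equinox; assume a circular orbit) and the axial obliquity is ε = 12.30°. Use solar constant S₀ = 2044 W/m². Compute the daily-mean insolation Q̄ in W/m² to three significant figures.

Solar longitude: λ_s = 360° × (135 − 48)/277.00 = 113.069°.
sin δ = sin 12.30° × sin 113.069° = 0.19600, so δ = +11.303°.
cos H₀ = −tan(-57.0°) tan(+11.303°) = 0.3078, H₀ = 1.2579 rad.
Bracket: H₀ sin φ sin δ + cos φ cos δ sin H₀ = 1.2579×-0.83867×0.19600 + 0.54464×0.98060×0.95146 = -0.206773 + 0.508150 = 0.301377.
Q̄ = (S₀/π) × [bracket] = (2044/π) × 0.301377 = 196.1 W/m².

Q̄ ≈ 196 W/m²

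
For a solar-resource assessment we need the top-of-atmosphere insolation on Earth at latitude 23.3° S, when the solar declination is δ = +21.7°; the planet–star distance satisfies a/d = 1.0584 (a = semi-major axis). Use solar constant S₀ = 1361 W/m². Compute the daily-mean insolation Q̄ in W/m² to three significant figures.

Q̄ ≈ 309 W/m²

cos H₀ = −tan(-23.3°) tan(+21.700°) = 0.1714, H₀ = 1.3986 rad.
Bracket: H₀ sin φ sin δ + cos φ cos δ sin H₀ = 1.3986×-0.39555×0.36975 + 0.91845×0.92913×0.98520 = -0.204552 + 0.840730 = 0.636178.
Inverse-square distance factor (a/d)² = 1.0584² = 1.120211.
Q̄ = (S₀/π) × 1.120211 × [bracket] = (1361/π) × 1.120211 × 0.636178 = 308.7 W/m².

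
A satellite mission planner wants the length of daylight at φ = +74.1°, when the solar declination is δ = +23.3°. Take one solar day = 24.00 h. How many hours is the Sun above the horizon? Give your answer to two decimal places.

24.00 h

Sunrise equation: cos H₀ = −tan φ · tan δ = -1.5119 ≤ −1, so the Sun never sets (polar day) and H₀ = π.
Daylight = 2H₀/(2π) × 24.00 h = (3.1416/π) × 24.00 = 24.00 h.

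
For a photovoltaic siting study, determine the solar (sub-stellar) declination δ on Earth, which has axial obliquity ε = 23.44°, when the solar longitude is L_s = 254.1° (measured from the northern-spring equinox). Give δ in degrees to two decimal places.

δ = -22.49°

sin δ = sin ε · sin L_s = sin 23.44° × sin 254.1° = -0.382570.
δ = arcsin(-0.382570) = -22.49°.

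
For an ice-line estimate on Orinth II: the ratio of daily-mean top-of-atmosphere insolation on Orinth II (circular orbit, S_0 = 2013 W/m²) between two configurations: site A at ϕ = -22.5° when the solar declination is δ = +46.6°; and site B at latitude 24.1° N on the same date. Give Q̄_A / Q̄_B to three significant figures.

— Configuration A (ϕ=-22.5°):
cos h₀ = −tan(-22.5°) tan(+46.600°) = 0.4380, h₀ = 1.1174 rad.
Bracket: h₀ sin ϕ sin δ + cos ϕ cos δ sin h₀ = 1.1174×-0.38268×0.72657 + 0.92388×0.68709×0.89897 = -0.310686 + 0.570656 = 0.259970.
Q̄ = (S_0/π) × [bracket] = (2013/π) × 0.259970 = 166.58 W/m².
— Configuration B (ϕ=+24.1°):
cos h₀ = −tan(+24.1°) tan(+46.600°) = -0.4730, h₀ = 2.0635 rad.
Bracket: h₀ sin ϕ sin δ + cos ϕ cos δ sin h₀ = 2.0635×0.40833×0.72657 + 0.91283×0.68709×0.88105 = 0.612200 + 0.552591 = 1.164791.
Q̄ = (S_0/π) × [bracket] = (2013/π) × 1.164791 = 746.35 W/m².
Ratio Q̄_A / Q̄_B = 166.58 / 746.35 = 0.2232.

Q̄_A / Q̄_B ≈ 0.223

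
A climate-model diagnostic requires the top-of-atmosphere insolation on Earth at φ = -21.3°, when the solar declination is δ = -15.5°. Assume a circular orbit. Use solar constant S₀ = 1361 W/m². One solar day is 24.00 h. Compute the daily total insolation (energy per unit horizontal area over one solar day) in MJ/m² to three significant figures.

39.5 MJ/m²

cos H₀ = −tan(-21.3°) tan(-15.500°) = -0.1081, H₀ = 1.6791 rad.
Bracket: H₀ sin φ sin δ + cos φ cos δ sin H₀ = 1.6791×-0.36325×-0.26724 + 0.93169×0.96363×0.99414 = 0.162999 + 0.892543 = 1.055542.
Q̄ = (S₀/π) × [bracket] = (1361/π) × 1.055542 = 457.28 W/m².
Daily total = Q̄ × 24.00 h × 3600 s/h = 457.28 × 24.00 × 3600 / 10⁶ = 39.51 MJ/m².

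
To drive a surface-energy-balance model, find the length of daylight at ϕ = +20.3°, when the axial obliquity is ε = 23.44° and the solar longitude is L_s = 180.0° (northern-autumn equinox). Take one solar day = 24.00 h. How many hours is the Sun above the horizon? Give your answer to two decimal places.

Solar declination: sin δ = sin ε · sin L_s = sin 23.44° × sin 180.0° = 0.00000, so δ = +0.000°.
cos h₀ = −tan ϕ · tan δ = −tan(+20.3°) × tan(+0.000°) = -0.0000, so h₀ = 1.5708 rad = 90.00°.
Daylight = 2h₀/(2π) × 24.00 h = (1.5708/π) × 24.00 = 12.00 h.

12.00 h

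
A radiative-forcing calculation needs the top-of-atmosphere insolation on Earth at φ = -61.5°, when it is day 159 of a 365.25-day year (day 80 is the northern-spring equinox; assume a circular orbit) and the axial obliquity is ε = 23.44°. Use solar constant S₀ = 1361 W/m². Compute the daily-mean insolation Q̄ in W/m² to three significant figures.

Solar longitude: λ_s = 360° × (159 − 80)/365.25 = 77.864°.
sin δ = sin 23.44° × sin 77.864° = 0.38890, so δ = +22.886°.
cos H₀ = −tan(-61.5°) tan(+22.886°) = 0.7775, H₀ = 0.6802 rad.
Bracket: H₀ sin φ sin δ + cos φ cos δ sin H₀ = 0.6802×-0.87882×0.38890 + 0.47716×0.92128×0.62893 = -0.232474 + 0.276476 = 0.044002.
Q̄ = (S₀/π) × [bracket] = (1361/π) × 0.044002 = 19.06 W/m².

Q̄ ≈ 19.1 W/m²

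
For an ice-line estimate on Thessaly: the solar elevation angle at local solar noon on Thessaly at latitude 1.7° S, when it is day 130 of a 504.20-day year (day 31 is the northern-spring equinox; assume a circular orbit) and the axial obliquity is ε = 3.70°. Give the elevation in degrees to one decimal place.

84.8°

Solar longitude: λ_s = 360° × (130 − 31)/504.20 = 70.686°.
sin δ = sin 3.70° × sin 70.686° = 0.06090, so δ = +3.492°.
At local noon the hour angle is zero, so the zenith angle equals |φ − δ| = |-1.7° − (+3.492°)| = 5.192°.
Elevation = 90° − 5.192° = 84.8°.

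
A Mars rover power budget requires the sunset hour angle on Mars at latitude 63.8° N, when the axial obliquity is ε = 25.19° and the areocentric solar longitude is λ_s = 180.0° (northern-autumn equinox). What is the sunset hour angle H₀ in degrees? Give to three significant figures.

sin δ = sin 25.19° × sin 180.0° = 0.00000, so δ = +0.000°.
cos H₀ = −tan φ · tan δ = −tan(+63.8°) × tan(+0.000°) = -0.0000, so H₀ = 1.5708 rad = 90.00°.

H₀ = 90.0°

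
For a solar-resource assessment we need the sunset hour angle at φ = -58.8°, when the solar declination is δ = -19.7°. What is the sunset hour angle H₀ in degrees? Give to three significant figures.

H₀ = 126°

cos H₀ = −tan φ · tan δ = −tan(-58.8°) × tan(-19.700°) = -0.5912, so H₀ = 2.2034 rad = 126.24°.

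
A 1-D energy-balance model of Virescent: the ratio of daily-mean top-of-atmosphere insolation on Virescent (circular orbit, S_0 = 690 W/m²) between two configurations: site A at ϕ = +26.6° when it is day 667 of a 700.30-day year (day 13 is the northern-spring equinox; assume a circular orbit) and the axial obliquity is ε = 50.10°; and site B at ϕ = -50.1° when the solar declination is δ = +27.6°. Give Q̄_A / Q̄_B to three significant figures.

Q̄_A / Q̄_B ≈ 5.13

— Configuration A (ϕ=+26.6°):
Solar longitude: L_s = 360° × (667 − 13)/700.30 = 336.199°.
sin δ = sin 50.10° × sin 336.199° = -0.30960, so δ = -18.035°.
cos h₀ = −tan(+26.6°) tan(-18.035°) = 0.1630, h₀ = 1.4070 rad.
Bracket: h₀ sin ϕ sin δ + cos ϕ cos δ sin h₀ = 1.4070×0.44776×-0.30960 + 0.89415×0.95087×0.98662 = -0.195047 + 0.838844 = 0.643797.
Q̄ = (S_0/π) × [bracket] = (690/π) × 0.643797 = 141.40 W/m².
— Configuration B (ϕ=-50.1°):
cos h₀ = −tan(-50.1°) tan(+27.600°) = 0.6252, h₀ = 0.8953 rad.
Bracket: h₀ sin ϕ sin δ + cos ϕ cos δ sin h₀ = 0.8953×-0.76717×0.46330 + 0.64145×0.88620×0.78043 = -0.318216 + 0.443638 = 0.125422.
Q̄ = (S_0/π) × [bracket] = (690/π) × 0.125422 = 27.547 W/m².
Ratio Q̄_A / Q̄_B = 141.40 / 27.547 = 5.133.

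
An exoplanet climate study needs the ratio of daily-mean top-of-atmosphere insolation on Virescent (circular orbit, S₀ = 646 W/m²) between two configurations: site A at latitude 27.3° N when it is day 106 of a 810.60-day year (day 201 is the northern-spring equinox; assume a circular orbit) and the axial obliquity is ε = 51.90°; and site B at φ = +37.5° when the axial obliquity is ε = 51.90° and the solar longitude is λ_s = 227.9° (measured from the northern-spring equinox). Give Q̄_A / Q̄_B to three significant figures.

— Configuration A (φ=+27.3°):
Solar longitude: λ_s = 360° × (106 − 201)/810.60 = -42.191°, i.e. -42.191° + 360° = 317.809°.
sin δ = sin 51.90° × sin 317.809° = -0.52851, so δ = -31.905°.
cos H₀ = −tan(+27.3°) tan(-31.905°) = 0.3213, H₀ = 1.2437 rad.
Bracket: H₀ sin φ sin δ + cos φ cos δ sin H₀ = 1.2437×0.45865×-0.52851 + 0.88862×0.84893×0.94697 = -0.301474 + 0.714372 = 0.412898.
Q̄ = (S₀/π) × [bracket] = (646/π) × 0.412898 = 84.903 W/m².
— Configuration B (φ=+37.5°):
Solar declination: sin δ = sin ε · sin λ_s = sin 51.90° × sin 227.9° = -0.58389, so δ = -35.724°.
cos H₀ = −tan(+37.5°) tan(-35.724°) = 0.5519, H₀ = 0.9862 rad.
Bracket: H₀ sin φ sin δ + cos φ cos δ sin H₀ = 0.9862×0.60876×-0.58389 + 0.79335×0.81184×0.83393 = -0.350544 + 0.537112 = 0.186568.
Q̄ = (S₀/π) × [bracket] = (646/π) × 0.186568 = 38.364 W/m².
Ratio Q̄_A / Q̄_B = 84.903 / 38.364 = 2.213.

Q̄_A / Q̄_B ≈ 2.21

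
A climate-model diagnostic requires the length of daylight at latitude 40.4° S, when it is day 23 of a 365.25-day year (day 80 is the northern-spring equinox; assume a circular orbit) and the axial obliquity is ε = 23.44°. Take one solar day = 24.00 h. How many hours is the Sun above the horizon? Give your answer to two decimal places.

Solar longitude: λ_s = 360° × (23 − 80)/365.25 = -56.181°, i.e. -56.181° + 360° = 303.819°.
sin δ = sin 23.44° × sin 303.819° = -0.33048, so δ = -19.298°.
cos H₀ = −tan φ · tan δ = −tan(-40.4°) × tan(-19.298°) = -0.2980, so H₀ = 1.8734 rad = 107.34°.
Daylight = 2H₀/(2π) × 24.00 h = (1.8734/π) × 24.00 = 14.31 h.

14.31 h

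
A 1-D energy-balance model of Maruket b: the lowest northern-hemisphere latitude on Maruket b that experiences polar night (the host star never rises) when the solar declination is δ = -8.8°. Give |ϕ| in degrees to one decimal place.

|ϕ| = 81.2°

Polar night requires cos h₀ = −tan ϕ tan δ ≥ 1, i.e. tan ϕ tan δ ≤ −1.
The boundary is |tan ϕ| · |tan δ| = 1, so |ϕ| = 90° − |δ| = 90° − 8.8° = 81.2° in the northern hemisphere.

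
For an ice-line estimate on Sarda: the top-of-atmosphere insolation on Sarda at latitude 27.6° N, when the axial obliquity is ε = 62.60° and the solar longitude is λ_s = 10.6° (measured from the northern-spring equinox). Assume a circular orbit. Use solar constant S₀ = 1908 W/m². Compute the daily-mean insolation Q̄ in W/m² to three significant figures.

Solar declination: sin δ = sin ε · sin λ_s = sin 62.60° × sin 10.6° = 0.16331, so δ = +9.399°.
cos H₀ = −tan(+27.6°) tan(+9.399°) = -0.0865, H₀ = 1.6574 rad.
Bracket: H₀ sin φ sin δ + cos φ cos δ sin H₀ = 1.6574×0.46330×0.16331 + 0.88620×0.98657×0.99625 = 0.125401 + 0.871020 = 0.996421.
Q̄ = (S₀/π) × [bracket] = (1908/π) × 0.996421 = 605.2 W/m².

Q̄ ≈ 605 W/m²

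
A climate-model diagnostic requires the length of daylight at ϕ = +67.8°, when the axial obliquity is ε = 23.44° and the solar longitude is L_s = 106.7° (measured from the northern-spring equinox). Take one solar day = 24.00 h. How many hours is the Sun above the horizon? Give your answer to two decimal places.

24.00 h

Solar declination: sin δ = sin ε · sin L_s = sin 23.44° × sin 106.7° = 0.38101, so δ = +22.396°.
Sunrise equation: cos h₀ = −tan ϕ · tan δ = -1.0098 ≤ −1, so the Sun never sets (polar day) and h₀ = π.
Daylight = 2h₀/(2π) × 24.00 h = (3.1416/π) × 24.00 = 24.00 h.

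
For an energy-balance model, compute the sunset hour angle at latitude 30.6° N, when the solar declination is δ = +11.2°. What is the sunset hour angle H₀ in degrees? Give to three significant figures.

H₀ = 96.7°

cos H₀ = −tan φ · tan δ = −tan(+30.6°) × tan(+11.200°) = -0.1171, so H₀ = 1.6882 rad = 96.72°.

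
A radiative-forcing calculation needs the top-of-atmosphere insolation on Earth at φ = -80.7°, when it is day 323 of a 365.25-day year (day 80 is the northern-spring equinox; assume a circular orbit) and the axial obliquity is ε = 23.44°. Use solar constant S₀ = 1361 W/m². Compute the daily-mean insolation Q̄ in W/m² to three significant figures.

Solar longitude: λ_s = 360° × (323 − 80)/365.25 = 239.507°.
sin δ = sin 23.44° × sin 239.507° = -0.34277, so δ = -20.046°.
cos H₀ = −tan(-80.7°) tan(-20.046°) = -2.2282 ≤ −1 ⇒ polar day, H₀ = π.
Bracket: H₀ sin φ sin δ + cos φ cos δ sin H₀ = 3.1416×-0.98686×-0.34277 + 0.16160×0.93942×0.00000 = 1.062696 + 0.000000 = 1.062696.
Q̄ = (S₀/π) × [bracket] = (1361/π) × 1.062696 = 460.4 W/m².

Q̄ ≈ 460 W/m²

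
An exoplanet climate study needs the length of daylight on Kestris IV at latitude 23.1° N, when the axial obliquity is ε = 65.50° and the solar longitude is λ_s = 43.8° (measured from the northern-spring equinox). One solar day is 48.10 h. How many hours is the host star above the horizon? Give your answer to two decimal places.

Solar declination: sin δ = sin ε · sin λ_s = sin 65.50° × sin 43.8° = 0.62982, so δ = +39.037°.
cos H₀ = −tan φ · tan δ = −tan(+23.1°) × tan(+39.037°) = -0.3459, so H₀ = 1.9240 rad = 110.23°.
Daylight = 2H₀/(2π) × 48.10 h = (1.9240/π) × 48.10 = 29.46 h.

29.46 h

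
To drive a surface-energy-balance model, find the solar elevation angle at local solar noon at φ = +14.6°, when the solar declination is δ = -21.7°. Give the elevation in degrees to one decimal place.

At local noon the hour angle is zero, so the zenith angle equals |φ − δ| = |+14.6° − (-21.700°)| = 36.300°.
Elevation = 90° − 36.300° = 53.7°.

53.7°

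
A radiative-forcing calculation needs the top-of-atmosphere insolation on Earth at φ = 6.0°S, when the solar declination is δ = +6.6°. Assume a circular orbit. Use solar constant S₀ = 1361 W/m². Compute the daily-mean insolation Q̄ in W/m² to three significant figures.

cos H₀ = −tan(-6.0°) tan(+6.600°) = 0.0122, H₀ = 1.5586 rad.
Bracket: H₀ sin φ sin δ + cos φ cos δ sin H₀ = 1.5586×-0.10453×0.11494 + 0.99452×0.99337×0.99993 = -0.018726 + 0.987857 = 0.969131.
Q̄ = (S₀/π) × [bracket] = (1361/π) × 0.969131 = 419.8 W/m².

Q̄ ≈ 420 W/m²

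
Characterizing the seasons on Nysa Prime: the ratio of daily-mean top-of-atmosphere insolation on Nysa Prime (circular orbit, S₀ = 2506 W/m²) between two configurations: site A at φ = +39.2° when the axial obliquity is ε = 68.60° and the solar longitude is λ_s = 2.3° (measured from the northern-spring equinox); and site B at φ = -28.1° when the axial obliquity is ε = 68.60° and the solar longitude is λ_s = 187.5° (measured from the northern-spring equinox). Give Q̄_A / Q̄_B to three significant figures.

— Configuration A (φ=+39.2°):
Solar declination: sin δ = sin ε · sin λ_s = sin 68.60° × sin 2.3° = 0.03736, so δ = +2.141°.
cos H₀ = −tan(+39.2°) tan(+2.141°) = -0.0305, H₀ = 1.6013 rad.
Bracket: H₀ sin φ sin δ + cos φ cos δ sin H₀ = 1.6013×0.63203×0.03736 + 0.77494×0.99930×0.99953 = 0.037811 + 0.774034 = 0.811845.
Q̄ = (S₀/π) × [bracket] = (2506/π) × 0.811845 = 647.60 W/m².
— Configuration B (φ=-28.1°):
Solar declination: sin δ = sin ε · sin λ_s = sin 68.60° × sin 187.5° = -0.12153, so δ = -6.980°.
cos H₀ = −tan(-28.1°) tan(-6.980°) = -0.0654, H₀ = 1.6362 rad.
Bracket: H₀ sin φ sin δ + cos φ cos δ sin H₀ = 1.6362×-0.47101×-0.12153 + 0.88213×0.99259×0.99786 = 0.093659 + 0.873720 = 0.967379.
Q̄ = (S₀/π) × [bracket] = (2506/π) × 0.967379 = 771.66 W/m².
Ratio Q̄_A / Q̄_B = 647.60 / 771.66 = 0.8392.

Q̄_A / Q̄_B ≈ 0.839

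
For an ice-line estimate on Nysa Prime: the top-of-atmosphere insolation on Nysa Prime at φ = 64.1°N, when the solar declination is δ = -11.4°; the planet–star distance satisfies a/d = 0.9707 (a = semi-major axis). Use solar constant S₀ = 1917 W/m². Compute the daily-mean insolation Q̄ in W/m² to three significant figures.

Q̄ ≈ 107 W/m²

cos H₀ = −tan(+64.1°) tan(-11.400°) = 0.4153, H₀ = 1.1426 rad.
Bracket: H₀ sin φ sin δ + cos φ cos δ sin H₀ = 1.1426×0.89956×-0.19766 + 0.43680×0.98027×0.90971 = -0.203162 + 0.389521 = 0.186359.
Inverse-square distance factor (a/d)² = 0.9707² = 0.942258.
Q̄ = (S₀/π) × 0.942258 × [bracket] = (1917/π) × 0.942258 × 0.186359 = 107.2 W/m².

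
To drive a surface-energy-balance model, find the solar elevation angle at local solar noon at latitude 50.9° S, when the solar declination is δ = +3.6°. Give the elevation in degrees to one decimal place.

At local noon the hour angle is zero, so the zenith angle equals |ϕ − δ| = |-50.9° − (+3.600°)| = 54.500°.
Elevation = 90° − 54.500° = 35.5°.

35.5°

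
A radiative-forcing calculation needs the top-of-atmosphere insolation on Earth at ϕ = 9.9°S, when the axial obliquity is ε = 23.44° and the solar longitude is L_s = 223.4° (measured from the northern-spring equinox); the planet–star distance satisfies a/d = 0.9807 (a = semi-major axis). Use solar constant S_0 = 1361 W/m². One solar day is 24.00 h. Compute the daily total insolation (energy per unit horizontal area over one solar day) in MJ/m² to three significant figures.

36.8 MJ/m²

Solar declination: sin δ = sin ε · sin L_s = sin 23.44° × sin 223.4° = -0.27332, so δ = -15.862°.
cos h₀ = −tan(-9.9°) tan(-15.862°) = -0.0496, h₀ = 1.6204 rad.
Bracket: h₀ sin ϕ sin δ + cos ϕ cos δ sin h₀ = 1.6204×-0.17193×-0.27332 + 0.98511×0.96192×0.99877 = 0.076146 + 0.946431 = 1.022577.
Inverse-square distance factor (a/d)² = 0.9807² = 0.961772.
Q̄ = (S_0/π) × 0.961772 × [bracket] = (1361/π) × 0.961772 × 1.022577 = 426.07 W/m².
Daily total = Q̄ × 24.00 h × 3600 s/h = 426.07 × 24.00 × 3600 / 10⁶ = 36.81 MJ/m².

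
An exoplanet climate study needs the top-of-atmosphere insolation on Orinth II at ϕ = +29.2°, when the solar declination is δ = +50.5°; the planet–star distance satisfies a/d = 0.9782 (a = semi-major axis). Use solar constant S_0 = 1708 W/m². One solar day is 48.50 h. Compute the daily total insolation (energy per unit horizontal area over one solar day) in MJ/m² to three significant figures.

116 MJ/m²

cos h₀ = −tan(+29.2°) tan(+50.500°) = -0.6780, h₀ = 2.3158 rad.
Bracket: h₀ sin ϕ sin δ + cos ϕ cos δ sin h₀ = 2.3158×0.48786×0.77162 + 0.87292×0.63608×0.73508 = 0.871766 + 0.408151 = 1.279917.
Inverse-square distance factor (a/d)² = 0.9782² = 0.956875.
Q̄ = (S_0/π) × 0.956875 × [bracket] = (1708/π) × 0.956875 × 1.279917 = 665.85 W/m².
Daily total = Q̄ × 48.50 h × 3600 s/h = 665.85 × 48.50 × 3600 / 10⁶ = 116.3 MJ/m².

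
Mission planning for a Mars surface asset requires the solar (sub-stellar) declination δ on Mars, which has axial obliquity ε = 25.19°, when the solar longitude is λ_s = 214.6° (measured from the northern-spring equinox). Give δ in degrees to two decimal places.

δ = -13.99°

sin δ = sin ε · sin λ_s = sin 25.19° × sin 214.6° = -0.241686.
δ = arcsin(-0.241686) = -13.99°.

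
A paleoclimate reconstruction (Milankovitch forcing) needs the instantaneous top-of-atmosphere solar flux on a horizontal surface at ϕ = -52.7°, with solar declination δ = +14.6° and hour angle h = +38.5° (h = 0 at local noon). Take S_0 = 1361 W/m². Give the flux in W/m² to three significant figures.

352 W/m²

cos θ_z = sin ϕ sin δ + cos ϕ cos δ cos h = -0.200514 + 0.458937 = 0.258423.
Flux = S_0 · cos θ_z = 1361 × 0.258423 = 351.7 W/m².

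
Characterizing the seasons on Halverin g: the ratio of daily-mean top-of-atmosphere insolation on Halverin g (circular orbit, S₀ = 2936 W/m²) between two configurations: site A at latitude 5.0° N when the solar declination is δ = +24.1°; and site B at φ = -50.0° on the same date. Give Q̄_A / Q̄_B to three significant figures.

— Configuration A (φ=+5.0°):
cos H₀ = −tan(+5.0°) tan(+24.100°) = -0.0391, H₀ = 1.6099 rad.
Bracket: H₀ sin φ sin δ + cos φ cos δ sin H₀ = 1.6099×0.08716×0.40833 + 0.99619×0.91283×0.99923 = 0.057296 + 0.908652 = 0.965948.
Q̄ = (S₀/π) × [bracket] = (2936/π) × 0.965948 = 902.73 W/m².
— Configuration B (φ=-50.0°):
cos H₀ = −tan(-50.0°) tan(+24.100°) = 0.5331, H₀ = 1.0085 rad.
Bracket: H₀ sin φ sin δ + cos φ cos δ sin H₀ = 1.0085×-0.76604×0.40833 + 0.64279×0.91283×0.84605 = -0.315456 + 0.496427 = 0.180971.
Q̄ = (S₀/π) × [bracket] = (2936/π) × 0.180971 = 169.13 W/m².
Ratio Q̄_A / Q̄_B = 902.73 / 169.13 = 5.337.

Q̄_A / Q̄_B ≈ 5.34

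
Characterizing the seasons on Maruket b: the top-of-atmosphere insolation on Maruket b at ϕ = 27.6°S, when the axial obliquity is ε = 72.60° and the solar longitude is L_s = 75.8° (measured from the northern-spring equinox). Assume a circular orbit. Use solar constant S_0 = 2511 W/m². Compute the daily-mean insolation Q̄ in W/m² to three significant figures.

Q̄ ≈ 0.00 W/m²

Solar declination: sin δ = sin ε · sin L_s = sin 72.60° × sin 75.8° = 0.92508, so δ = +67.681°.
cos h₀ = −tan(-27.6°) tan(+67.681°) = 1.2735 ≥ 1 ⇒ polar night, h₀ = 0 and Q̄ = 0.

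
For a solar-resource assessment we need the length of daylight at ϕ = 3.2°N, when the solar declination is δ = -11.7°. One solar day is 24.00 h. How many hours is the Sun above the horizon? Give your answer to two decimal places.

cos h₀ = −tan ϕ · tan δ = −tan(+3.2°) × tan(-11.700°) = 0.0116, so h₀ = 1.5592 rad = 89.34°.
Daylight = 2h₀/(2π) × 24.00 h = (1.5592/π) × 24.00 = 11.91 h.

11.91 h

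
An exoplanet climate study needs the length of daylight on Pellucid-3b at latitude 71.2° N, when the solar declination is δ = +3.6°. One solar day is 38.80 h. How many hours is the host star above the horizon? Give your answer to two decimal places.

21.70 h

cos H₀ = −tan φ · tan δ = −tan(+71.2°) × tan(+3.600°) = -0.1848, so H₀ = 1.7567 rad = 100.65°.
Daylight = 2H₀/(2π) × 38.80 h = (1.7567/π) × 38.80 = 21.70 h.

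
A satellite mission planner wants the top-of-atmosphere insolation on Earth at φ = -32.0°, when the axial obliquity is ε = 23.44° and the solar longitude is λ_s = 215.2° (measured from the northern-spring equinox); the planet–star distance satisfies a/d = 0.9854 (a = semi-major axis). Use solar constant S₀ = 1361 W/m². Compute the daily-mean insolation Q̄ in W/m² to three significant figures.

Solar declination: sin δ = sin ε · sin λ_s = sin 23.44° × sin 215.2° = -0.22930, so δ = -13.256°.
cos H₀ = −tan(-32.0°) tan(-13.256°) = -0.1472, H₀ = 1.7185 rad.
Bracket: H₀ sin φ sin δ + cos φ cos δ sin H₀ = 1.7185×-0.52992×-0.22930 + 0.84805×0.97336×0.98911 = 0.208816 + 0.816469 = 1.025285.
Inverse-square distance factor (a/d)² = 0.9854² = 0.971013.
Q̄ = (S₀/π) × 0.971013 × [bracket] = (1361/π) × 0.971013 × 1.025285 = 431.3 W/m².

Q̄ ≈ 431 W/m²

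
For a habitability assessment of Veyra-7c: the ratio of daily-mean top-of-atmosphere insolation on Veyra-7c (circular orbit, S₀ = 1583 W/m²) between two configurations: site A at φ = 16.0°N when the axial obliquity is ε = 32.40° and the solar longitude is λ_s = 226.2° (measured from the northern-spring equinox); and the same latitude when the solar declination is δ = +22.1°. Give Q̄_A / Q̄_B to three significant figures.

Q̄_A / Q̄_B ≈ 0.685

— Configuration A (φ=+16.0°):
Solar declination: sin δ = sin ε · sin λ_s = sin 32.40° × sin 226.2° = -0.38674, so δ = -22.752°.
cos H₀ = −tan(+16.0°) tan(-22.752°) = 0.1203, H₀ = 1.4503 rad.
Bracket: H₀ sin φ sin δ + cos φ cos δ sin H₀ = 1.4503×0.27564×-0.38674 + 0.96126×0.92219×0.99274 = -0.154603 + 0.880029 = 0.725426.
Q̄ = (S₀/π) × [bracket] = (1583/π) × 0.725426 = 365.53 W/m².
— Configuration B (φ=+16.0°):
cos H₀ = −tan(+16.0°) tan(+22.100°) = -0.1164, H₀ = 1.6875 rad.
Bracket: H₀ sin φ sin δ + cos φ cos δ sin H₀ = 1.6875×0.27564×0.37622 + 0.96126×0.92653×0.99320 = 0.174996 + 0.884580 = 1.059576.
Q̄ = (S₀/π) × [bracket] = (1583/π) × 1.059576 = 533.90 W/m².
Ratio Q̄_A / Q̄_B = 365.53 / 533.90 = 0.6846.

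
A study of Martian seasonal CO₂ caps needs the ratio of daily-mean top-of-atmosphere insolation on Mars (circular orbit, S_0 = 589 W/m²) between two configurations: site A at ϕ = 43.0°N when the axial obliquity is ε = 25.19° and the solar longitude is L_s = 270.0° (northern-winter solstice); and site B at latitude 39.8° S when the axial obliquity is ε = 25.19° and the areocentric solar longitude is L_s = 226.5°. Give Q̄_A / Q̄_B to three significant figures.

Q̄_A / Q̄_B ≈ 0.253

— Configuration A (ϕ=+43.0°):
Solar declination: sin δ = sin ε · sin L_s = sin 25.19° × sin 270.0° = -0.42562, so δ = -25.190°.
cos h₀ = −tan(+43.0°) tan(-25.190°) = 0.4386, h₀ = 1.1167 rad.
Bracket: h₀ sin ϕ sin δ + cos ϕ cos δ sin h₀ = 1.1167×0.68200×-0.42562 + 0.73135×0.90490×0.89868 = -0.324148 + 0.594745 = 0.270597.
Q̄ = (S_0/π) × [bracket] = (589/π) × 0.270597 = 50.733 W/m².
— Configuration B (ϕ=-39.8°):
sin δ = sin 25.19° × sin 226.5° = -0.30873, so δ = -17.983°.
cos h₀ = −tan(-39.8°) tan(-17.983°) = -0.2704, h₀ = 1.8446 rad.
Bracket: h₀ sin ϕ sin δ + cos ϕ cos δ sin h₀ = 1.8446×-0.64011×-0.30873 + 0.76828×0.95115×0.96274 = 0.364532 + 0.703522 = 1.068054.
Q̄ = (S_0/π) × [bracket] = (589/π) × 1.068054 = 200.24 W/m².
Ratio Q̄_A / Q̄_B = 50.733 / 200.24 = 0.2534.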